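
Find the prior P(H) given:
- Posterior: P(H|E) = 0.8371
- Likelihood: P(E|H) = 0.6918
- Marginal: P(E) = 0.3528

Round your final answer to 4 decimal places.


From Bayes' theorem: P(H|E) = P(E|H) × P(H) / P(E)

Rearranging for P(H):
P(H) = P(H|E) × P(E) / P(E|H)
     = 0.8371 × 0.3528 / 0.6918
     = 0.29532888 / 0.6918
     = 0.4269


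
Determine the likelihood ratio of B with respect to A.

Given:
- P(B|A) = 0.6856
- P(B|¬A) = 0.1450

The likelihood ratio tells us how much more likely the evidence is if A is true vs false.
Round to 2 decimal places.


Likelihood Ratio (LR) = P(B|A) / P(B|¬A)

LR = 0.6856 / 0.1450
   = 4.73

The evidence is 4.73 times more likely if A is true than if A is false.
LR > 1, so observing B raises the odds in favor of A.


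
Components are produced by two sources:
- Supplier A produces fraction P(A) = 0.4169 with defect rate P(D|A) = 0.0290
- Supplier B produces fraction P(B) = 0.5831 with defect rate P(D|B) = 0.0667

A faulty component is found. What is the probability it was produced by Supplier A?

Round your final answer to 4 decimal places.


Let A = from Supplier A, D = faulty

Given:
- P(A) = 0.4169, P(B) = 0.5831
- P(D|A) = 0.0290, P(D|B) = 0.0667

Step 1: Find P(D)
P(D) = P(D|A)P(A) + P(D|B)P(B)
     = 0.0290 × 0.4169 + 0.0667 × 0.5831
     = 0.01209010 + 0.03889277
     = 0.05098287

Step 2: Apply Bayes' theorem
P(A|D) = P(D|A)P(A) / P(D)
       = 0.01209010 / 0.05098287
       = 0.2371


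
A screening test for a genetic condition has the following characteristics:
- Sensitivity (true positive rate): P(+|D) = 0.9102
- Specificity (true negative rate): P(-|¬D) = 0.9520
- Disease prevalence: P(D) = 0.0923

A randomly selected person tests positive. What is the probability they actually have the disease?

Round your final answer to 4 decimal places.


Let D = has disease, + = positive test

Given:
- P(D) = 0.0923 (prevalence)
- P(+|D) = 0.9102 (sensitivity)
- P(-|¬D) = 0.9520 (specificity)
- P(+|¬D) = 0.0480 (false positive rate = 1 - specificity)

Step 1: Find P(+)
P(+) = P(+|D)P(D) + P(+|¬D)P(¬D)
     = 0.9102 × 0.0923 + 0.0480 × 0.9077
     = 0.08401146 + 0.04356960
     = 0.12758106

Step 2: Apply Bayes' theorem for P(D|+)
P(D|+) = P(+|D)P(D) / P(+)
       = 0.08401146 / 0.12758106
       = 0.6585


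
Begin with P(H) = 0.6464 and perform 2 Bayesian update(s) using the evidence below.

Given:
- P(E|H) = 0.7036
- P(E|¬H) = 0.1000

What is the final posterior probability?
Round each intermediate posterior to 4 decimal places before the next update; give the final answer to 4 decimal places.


Sequential Bayesian updating:

Initial prior: P(H) = 0.6464

Update 1:
  P(E) = 0.7036 × 0.6464 + 0.1000 × 0.3536 = 0.45480704 + 0.03536000 = 0.49016704
  P(H|E) = 0.45480704 / 0.49016704 = 0.9279

Update 2:
  P(E) = 0.7036 × 0.9279 + 0.1000 × 0.0721 = 0.65287044 + 0.00721000 = 0.66008044
  P(H|E) = 0.65287044 / 0.66008044 = 0.9891

Final posterior: 0.9891


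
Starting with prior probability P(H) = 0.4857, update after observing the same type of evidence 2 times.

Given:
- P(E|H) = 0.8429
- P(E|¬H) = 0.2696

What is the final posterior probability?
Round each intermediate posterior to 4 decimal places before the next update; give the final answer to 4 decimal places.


Sequential Bayesian updating:

Initial prior: P(H) = 0.4857

Update 1:
  P(E) = 0.8429 × 0.4857 + 0.2696 × 0.5143 = 0.40939653 + 0.13865528 = 0.54805181
  P(H|E) = 0.40939653 / 0.54805181 = 0.7470

Update 2:
  P(E) = 0.8429 × 0.7470 + 0.2696 × 0.2530 = 0.62964630 + 0.06820880 = 0.69785510
  P(H|E) = 0.62964630 / 0.69785510 = 0.9023

Final posterior: 0.9023


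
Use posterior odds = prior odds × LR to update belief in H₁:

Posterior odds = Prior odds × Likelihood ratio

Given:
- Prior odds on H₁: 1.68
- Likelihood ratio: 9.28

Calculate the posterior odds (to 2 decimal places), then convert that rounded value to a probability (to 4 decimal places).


Step 1: Calculate posterior odds
Posterior odds = Prior odds × LR
               = 1.68 × 9.28
               = 15.59

Step 2: Convert to probability
P(H₁|E) = Posterior odds / (1 + Posterior odds)
       = 15.59 / (1 + 15.59)
       = 15.59 / 16.59
       = 0.9397

The evidence increased P(H₁) from 0.6269 to 0.9397.


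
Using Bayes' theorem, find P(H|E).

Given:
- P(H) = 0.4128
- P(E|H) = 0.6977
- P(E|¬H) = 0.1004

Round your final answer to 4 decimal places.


Bayes' theorem: P(H|E) = P(E|H) × P(H) / P(E)

Step 1: Calculate P(E) using law of total probability
P(E) = P(E|H)P(H) + P(E|¬H)P(¬H)
     = 0.6977 × 0.4128 + 0.1004 × 0.5872
     = 0.28801056 + 0.05895488
     = 0.34696544

Step 2: Apply Bayes' theorem
P(H|E) = P(E|H) × P(H) / P(E)
       = 0.28801056 / 0.34696544
       = 0.8301


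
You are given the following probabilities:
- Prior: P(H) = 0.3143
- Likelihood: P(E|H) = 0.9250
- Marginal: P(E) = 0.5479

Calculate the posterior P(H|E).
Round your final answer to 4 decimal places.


Using Bayes' theorem:

P(H|E) = P(E|H) × P(H) / P(E)
       = 0.9250 × 0.3143 / 0.5479
       = 0.29072750 / 0.5479
       = 0.5306

The evidence strengthens our belief in H.
Prior: 0.3143 → Posterior: 0.5306


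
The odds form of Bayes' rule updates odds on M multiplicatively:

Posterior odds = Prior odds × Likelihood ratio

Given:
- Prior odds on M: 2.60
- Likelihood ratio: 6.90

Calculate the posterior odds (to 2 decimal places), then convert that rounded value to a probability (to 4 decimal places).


Step 1: Calculate posterior odds
Posterior odds = Prior odds × LR
               = 2.60 × 6.90
               = 17.94

Step 2: Convert to probability
P(M|E) = Posterior odds / (1 + Posterior odds)
       = 17.94 / (1 + 17.94)
       = 17.94 / 18.94
       = 0.9472

The evidence increased P(M) from 0.7222 to 0.9472.


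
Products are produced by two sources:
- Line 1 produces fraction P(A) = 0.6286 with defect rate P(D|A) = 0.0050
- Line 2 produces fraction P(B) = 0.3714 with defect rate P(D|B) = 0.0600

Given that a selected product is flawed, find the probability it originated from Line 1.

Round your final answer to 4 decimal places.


Let A = from Line 1, D = flawed

Given:
- P(A) = 0.6286, P(B) = 0.3714
- P(D|A) = 0.0050, P(D|B) = 0.0600

Step 1: Find P(D)
P(D) = P(D|A)P(A) + P(D|B)P(B)
     = 0.0050 × 0.6286 + 0.0600 × 0.3714
     = 0.00314300 + 0.02228400
     = 0.02542700

Step 2: Apply Bayes' theorem
P(A|D) = P(D|A)P(A) / P(D)
       = 0.00314300 / 0.02542700
       = 0.1236


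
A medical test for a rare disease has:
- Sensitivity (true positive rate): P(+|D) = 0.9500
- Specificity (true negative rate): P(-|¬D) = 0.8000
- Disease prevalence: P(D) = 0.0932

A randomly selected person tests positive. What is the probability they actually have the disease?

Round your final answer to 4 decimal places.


Let D = has disease, + = positive test

Given:
- P(D) = 0.0932 (prevalence)
- P(+|D) = 0.9500 (sensitivity)
- P(-|¬D) = 0.8000 (specificity)
- P(+|¬D) = 0.2000 (false positive rate = 1 - specificity)

Step 1: Find P(+)
P(+) = P(+|D)P(D) + P(+|¬D)P(¬D)
     = 0.9500 × 0.0932 + 0.2000 × 0.9068
     = 0.08854000 + 0.18136000
     = 0.26990000

Step 2: Apply Bayes' theorem for P(D|+)
P(D|+) = P(+|D)P(D) / P(+)
       = 0.08854000 / 0.26990000
       = 0.3280


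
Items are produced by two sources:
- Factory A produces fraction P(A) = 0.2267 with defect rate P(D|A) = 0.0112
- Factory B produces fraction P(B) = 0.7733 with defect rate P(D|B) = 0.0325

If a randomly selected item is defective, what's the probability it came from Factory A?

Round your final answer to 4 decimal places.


Let A = from Factory A, D = defective

Given:
- P(A) = 0.2267, P(B) = 0.7733
- P(D|A) = 0.0112, P(D|B) = 0.0325

Step 1: Find P(D)
P(D) = P(D|A)P(A) + P(D|B)P(B)
     = 0.0112 × 0.2267 + 0.0325 × 0.7733
     = 0.00253904 + 0.02513225
     = 0.02767129

Step 2: Apply Bayes' theorem
P(A|D) = P(D|A)P(A) / P(D)
       = 0.00253904 / 0.02767129
       = 0.0918


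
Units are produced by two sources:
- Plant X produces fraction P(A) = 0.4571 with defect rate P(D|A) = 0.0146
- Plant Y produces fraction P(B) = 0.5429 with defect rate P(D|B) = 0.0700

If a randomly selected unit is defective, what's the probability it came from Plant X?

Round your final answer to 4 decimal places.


Let A = from Plant X, D = defective

Given:
- P(A) = 0.4571, P(B) = 0.5429
- P(D|A) = 0.0146, P(D|B) = 0.0700

Step 1: Find P(D)
P(D) = P(D|A)P(A) + P(D|B)P(B)
     = 0.0146 × 0.4571 + 0.0700 × 0.5429
     = 0.00667366 + 0.03800300
     = 0.04467666

Step 2: Apply Bayes' theorem
P(A|D) = P(D|A)P(A) / P(D)
       = 0.00667366 / 0.04467666
       = 0.1494


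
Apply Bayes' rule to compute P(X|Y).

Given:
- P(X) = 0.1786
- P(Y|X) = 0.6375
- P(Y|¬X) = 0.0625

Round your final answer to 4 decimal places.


Bayes' theorem: P(X|Y) = P(Y|X) × P(X) / P(Y)

Step 1: Calculate P(Y) using law of total probability
P(Y) = P(Y|X)P(X) + P(Y|¬X)P(¬X)
     = 0.6375 × 0.1786 + 0.0625 × 0.8214
     = 0.11385750 + 0.05133750
     = 0.16519500

Step 2: Apply Bayes' theorem
P(X|Y) = P(Y|X) × P(X) / P(Y)
       = 0.11385750 / 0.16519500
       = 0.6892


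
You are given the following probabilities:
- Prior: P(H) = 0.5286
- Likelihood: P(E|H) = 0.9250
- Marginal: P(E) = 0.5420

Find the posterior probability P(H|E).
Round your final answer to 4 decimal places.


Using Bayes' theorem:

P(H|E) = P(E|H) × P(H) / P(E)
       = 0.9250 × 0.5286 / 0.5420
       = 0.48895500 / 0.5420
       = 0.9021

The evidence strengthens our belief in H.
Prior: 0.5286 → Posterior: 0.9021


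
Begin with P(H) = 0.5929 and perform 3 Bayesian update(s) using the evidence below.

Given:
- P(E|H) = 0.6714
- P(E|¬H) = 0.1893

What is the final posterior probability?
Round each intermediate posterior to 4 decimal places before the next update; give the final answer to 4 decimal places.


Sequential Bayesian updating:

Initial prior: P(H) = 0.5929

Update 1:
  P(E) = 0.6714 × 0.5929 + 0.1893 × 0.4071 = 0.39807306 + 0.07706403 = 0.47513709
  P(H|E) = 0.39807306 / 0.47513709 = 0.8378

Update 2:
  P(E) = 0.6714 × 0.8378 + 0.1893 × 0.1622 = 0.56249892 + 0.03070446 = 0.59320338
  P(H|E) = 0.56249892 / 0.59320338 = 0.9482

Update 3:
  P(E) = 0.6714 × 0.9482 + 0.1893 × 0.0518 = 0.63662148 + 0.00980574 = 0.64642722
  P(H|E) = 0.63662148 / 0.64642722 = 0.9848

Final posterior: 0.9848


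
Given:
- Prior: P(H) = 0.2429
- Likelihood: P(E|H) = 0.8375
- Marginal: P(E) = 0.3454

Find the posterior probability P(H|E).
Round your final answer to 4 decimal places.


Using Bayes' theorem:

P(H|E) = P(E|H) × P(H) / P(E)
       = 0.8375 × 0.2429 / 0.3454
       = 0.20342875 / 0.3454
       = 0.5890

The evidence strengthens our belief in H.
Prior: 0.2429 → Posterior: 0.5890


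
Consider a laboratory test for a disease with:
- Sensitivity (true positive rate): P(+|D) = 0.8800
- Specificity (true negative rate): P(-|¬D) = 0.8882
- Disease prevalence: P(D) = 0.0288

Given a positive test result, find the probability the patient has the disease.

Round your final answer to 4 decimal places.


Let D = has disease, + = positive test

Given:
- P(D) = 0.0288 (prevalence)
- P(+|D) = 0.8800 (sensitivity)
- P(-|¬D) = 0.8882 (specificity)
- P(+|¬D) = 0.1118 (false positive rate = 1 - specificity)

Step 1: Find P(+)
P(+) = P(+|D)P(D) + P(+|¬D)P(¬D)
     = 0.8800 × 0.0288 + 0.1118 × 0.9712
     = 0.02534400 + 0.10858016
     = 0.13392416

Step 2: Apply Bayes' theorem for P(D|+)
P(D|+) = P(+|D)P(D) / P(+)
       = 0.02534400 / 0.13392416
       = 0.1892


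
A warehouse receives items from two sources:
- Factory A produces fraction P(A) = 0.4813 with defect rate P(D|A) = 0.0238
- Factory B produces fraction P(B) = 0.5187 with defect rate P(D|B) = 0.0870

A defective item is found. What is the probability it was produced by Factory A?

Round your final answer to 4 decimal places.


Let A = from Factory A, D = defective

Given:
- P(A) = 0.4813, P(B) = 0.5187
- P(D|A) = 0.0238, P(D|B) = 0.0870

Step 1: Find P(D)
P(D) = P(D|A)P(A) + P(D|B)P(B)
     = 0.0238 × 0.4813 + 0.0870 × 0.5187
     = 0.01145494 + 0.04512690
     = 0.05658184

Step 2: Apply Bayes' theorem
P(A|D) = P(D|A)P(A) / P(D)
       = 0.01145494 / 0.05658184
       = 0.2024


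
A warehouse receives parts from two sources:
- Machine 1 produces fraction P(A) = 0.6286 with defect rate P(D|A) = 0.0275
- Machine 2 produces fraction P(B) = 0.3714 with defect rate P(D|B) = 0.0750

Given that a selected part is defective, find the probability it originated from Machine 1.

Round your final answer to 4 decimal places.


Let A = from Machine 1, D = defective

Given:
- P(A) = 0.6286, P(B) = 0.3714
- P(D|A) = 0.0275, P(D|B) = 0.0750

Step 1: Find P(D)
P(D) = P(D|A)P(A) + P(D|B)P(B)
     = 0.0275 × 0.6286 + 0.0750 × 0.3714
     = 0.01728650 + 0.02785500
     = 0.04514150

Step 2: Apply Bayes' theorem
P(A|D) = P(D|A)P(A) / P(D)
       = 0.01728650 / 0.04514150
       = 0.3829


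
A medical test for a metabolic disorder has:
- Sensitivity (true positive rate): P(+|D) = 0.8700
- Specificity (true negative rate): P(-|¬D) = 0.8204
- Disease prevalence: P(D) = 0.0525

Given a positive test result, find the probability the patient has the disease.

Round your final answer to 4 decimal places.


Let D = has disease, + = positive test

Given:
- P(D) = 0.0525 (prevalence)
- P(+|D) = 0.8700 (sensitivity)
- P(-|¬D) = 0.8204 (specificity)
- P(+|¬D) = 0.1796 (false positive rate = 1 - specificity)

Step 1: Find P(+)
P(+) = P(+|D)P(D) + P(+|¬D)P(¬D)
     = 0.8700 × 0.0525 + 0.1796 × 0.9475
     = 0.04567500 + 0.17017100
     = 0.21584600

Step 2: Apply Bayes' theorem for P(D|+)
P(D|+) = P(+|D)P(D) / P(+)
       = 0.04567500 / 0.21584600
       = 0.2116


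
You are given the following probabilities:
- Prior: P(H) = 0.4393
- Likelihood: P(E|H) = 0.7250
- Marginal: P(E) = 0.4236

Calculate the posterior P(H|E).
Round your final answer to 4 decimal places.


Using Bayes' theorem:

P(H|E) = P(E|H) × P(H) / P(E)
       = 0.7250 × 0.4393 / 0.4236
       = 0.31849250 / 0.4236
       = 0.7519

The evidence strengthens our belief in H.
Prior: 0.4393 → Posterior: 0.7519


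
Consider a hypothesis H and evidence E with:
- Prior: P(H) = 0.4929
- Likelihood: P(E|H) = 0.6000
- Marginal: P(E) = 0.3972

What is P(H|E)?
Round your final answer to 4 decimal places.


Using Bayes' theorem:

P(H|E) = P(E|H) × P(H) / P(E)
       = 0.6000 × 0.4929 / 0.3972
       = 0.29574000 / 0.3972
       = 0.7446

The evidence strengthens our belief in H.
Prior: 0.4929 → Posterior: 0.7446


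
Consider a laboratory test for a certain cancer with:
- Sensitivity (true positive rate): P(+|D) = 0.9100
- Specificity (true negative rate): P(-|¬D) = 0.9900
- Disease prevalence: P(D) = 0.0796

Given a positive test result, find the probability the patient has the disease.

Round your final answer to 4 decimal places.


Let D = has disease, + = positive test

Given:
- P(D) = 0.0796 (prevalence)
- P(+|D) = 0.9100 (sensitivity)
- P(-|¬D) = 0.9900 (specificity)
- P(+|¬D) = 0.0100 (false positive rate = 1 - specificity)

Step 1: Find P(+)
P(+) = P(+|D)P(D) + P(+|¬D)P(¬D)
     = 0.9100 × 0.0796 + 0.0100 × 0.9204
     = 0.07243600 + 0.00920400
     = 0.08164000

Step 2: Apply Bayes' theorem for P(D|+)
P(D|+) = P(+|D)P(D) / P(+)
       = 0.07243600 / 0.08164000
       = 0.8873


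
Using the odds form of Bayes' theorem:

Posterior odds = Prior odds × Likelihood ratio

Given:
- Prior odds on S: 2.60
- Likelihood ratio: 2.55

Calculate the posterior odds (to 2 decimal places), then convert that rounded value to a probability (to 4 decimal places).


Step 1: Calculate posterior odds
Posterior odds = Prior odds × LR
               = 2.60 × 2.55
               = 6.63

Step 2: Convert to probability
P(S|E) = Posterior odds / (1 + Posterior odds)
       = 6.63 / (1 + 6.63)
       = 6.63 / 7.63
       = 0.8689

The evidence increased P(S) from 0.7222 to 0.8689.


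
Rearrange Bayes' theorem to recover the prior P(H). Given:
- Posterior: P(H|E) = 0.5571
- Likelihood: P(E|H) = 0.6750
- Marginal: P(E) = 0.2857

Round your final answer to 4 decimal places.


From Bayes' theorem: P(H|E) = P(E|H) × P(H) / P(E)

Rearranging for P(H):
P(H) = P(H|E) × P(E) / P(E|H)
     = 0.5571 × 0.2857 / 0.6750
     = 0.15916347 / 0.6750
     = 0.2358


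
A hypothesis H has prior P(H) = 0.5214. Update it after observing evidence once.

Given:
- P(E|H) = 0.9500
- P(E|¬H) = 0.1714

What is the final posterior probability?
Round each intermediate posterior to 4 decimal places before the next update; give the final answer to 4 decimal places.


Sequential Bayesian updating:

Initial prior: P(H) = 0.5214

Update 1:
  P(E) = 0.9500 × 0.5214 + 0.1714 × 0.4786 = 0.49533000 + 0.08203204 = 0.57736204
  P(H|E) = 0.49533000 / 0.57736204 = 0.8579

Final posterior: 0.8579


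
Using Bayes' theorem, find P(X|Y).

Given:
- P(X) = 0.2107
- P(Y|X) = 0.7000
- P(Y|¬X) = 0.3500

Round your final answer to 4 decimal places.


Bayes' theorem: P(X|Y) = P(Y|X) × P(X) / P(Y)

Step 1: Calculate P(Y) using law of total probability
P(Y) = P(Y|X)P(X) + P(Y|¬X)P(¬X)
     = 0.7000 × 0.2107 + 0.3500 × 0.7893
     = 0.14749000 + 0.27625500
     = 0.42374500

Step 2: Apply Bayes' theorem
P(X|Y) = P(Y|X) × P(X) / P(Y)
       = 0.14749000 / 0.42374500
       = 0.3481


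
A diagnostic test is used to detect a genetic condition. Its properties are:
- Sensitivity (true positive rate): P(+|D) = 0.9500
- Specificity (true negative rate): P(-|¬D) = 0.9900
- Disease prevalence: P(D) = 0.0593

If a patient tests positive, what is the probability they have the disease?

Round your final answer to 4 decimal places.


Let D = has disease, + = positive test

Given:
- P(D) = 0.0593 (prevalence)
- P(+|D) = 0.9500 (sensitivity)
- P(-|¬D) = 0.9900 (specificity)
- P(+|¬D) = 0.0100 (false positive rate = 1 - specificity)

Step 1: Find P(+)
P(+) = P(+|D)P(D) + P(+|¬D)P(¬D)
     = 0.9500 × 0.0593 + 0.0100 × 0.9407
     = 0.05633500 + 0.00940700
     = 0.06574200

Step 2: Apply Bayes' theorem for P(D|+)
P(D|+) = P(+|D)P(D) / P(+)
       = 0.05633500 / 0.06574200
       = 0.8569


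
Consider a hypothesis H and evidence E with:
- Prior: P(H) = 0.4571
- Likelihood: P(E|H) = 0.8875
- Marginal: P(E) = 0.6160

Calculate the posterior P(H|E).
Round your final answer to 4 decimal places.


Using Bayes' theorem:

P(H|E) = P(E|H) × P(H) / P(E)
       = 0.8875 × 0.4571 / 0.6160
       = 0.40567625 / 0.6160
       = 0.6586

The evidence strengthens our belief in H.
Prior: 0.4571 → Posterior: 0.6586


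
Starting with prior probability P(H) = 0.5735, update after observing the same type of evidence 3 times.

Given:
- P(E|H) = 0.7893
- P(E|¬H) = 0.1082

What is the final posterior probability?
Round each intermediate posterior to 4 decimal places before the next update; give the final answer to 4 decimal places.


Sequential Bayesian updating:

Initial prior: P(H) = 0.5735

Update 1:
  P(E) = 0.7893 × 0.5735 + 0.1082 × 0.4265 = 0.45266355 + 0.04614730 = 0.49881085
  P(H|E) = 0.45266355 / 0.49881085 = 0.9075

Update 2:
  P(E) = 0.7893 × 0.9075 + 0.1082 × 0.0925 = 0.71628975 + 0.01000850 = 0.72629825
  P(H|E) = 0.71628975 / 0.72629825 = 0.9862

Update 3:
  P(E) = 0.7893 × 0.9862 + 0.1082 × 0.0138 = 0.77840766 + 0.00149316 = 0.77990082
  P(H|E) = 0.77840766 / 0.77990082 = 0.9981

Final posterior: 0.9981


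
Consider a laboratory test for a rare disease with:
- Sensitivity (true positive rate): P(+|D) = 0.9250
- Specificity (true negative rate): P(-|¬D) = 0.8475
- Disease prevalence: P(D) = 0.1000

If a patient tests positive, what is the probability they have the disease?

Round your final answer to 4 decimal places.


Let D = has disease, + = positive test

Given:
- P(D) = 0.1000 (prevalence)
- P(+|D) = 0.9250 (sensitivity)
- P(-|¬D) = 0.8475 (specificity)
- P(+|¬D) = 0.1525 (false positive rate = 1 - specificity)

Step 1: Find P(+)
P(+) = P(+|D)P(D) + P(+|¬D)P(¬D)
     = 0.9250 × 0.1000 + 0.1525 × 0.9000
     = 0.09250000 + 0.13725000
     = 0.22975000

Step 2: Apply Bayes' theorem for P(D|+)
P(D|+) = P(+|D)P(D) / P(+)
       = 0.09250000 / 0.22975000
       = 0.4026


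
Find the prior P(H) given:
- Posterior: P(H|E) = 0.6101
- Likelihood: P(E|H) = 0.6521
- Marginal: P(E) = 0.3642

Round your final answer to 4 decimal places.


From Bayes' theorem: P(H|E) = P(E|H) × P(H) / P(E)

Rearranging for P(H):
P(H) = P(H|E) × P(E) / P(E|H)
     = 0.6101 × 0.3642 / 0.6521
     = 0.22219842 / 0.6521
     = 0.3407


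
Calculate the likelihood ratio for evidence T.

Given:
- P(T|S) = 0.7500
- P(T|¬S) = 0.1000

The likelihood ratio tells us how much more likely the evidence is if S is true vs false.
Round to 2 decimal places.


Likelihood Ratio (LR) = P(T|S) / P(T|¬S)

LR = 0.7500 / 0.1000
   = 7.50

The evidence is 7.50 times more likely if S is true than if S is false.
Because LR exceeds 1, T is evidence for S.


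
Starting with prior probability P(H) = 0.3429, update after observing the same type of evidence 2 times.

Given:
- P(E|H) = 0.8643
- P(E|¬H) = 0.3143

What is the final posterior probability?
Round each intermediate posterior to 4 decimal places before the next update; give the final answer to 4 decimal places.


Sequential Bayesian updating:

Initial prior: P(H) = 0.3429

Update 1:
  P(E) = 0.8643 × 0.3429 + 0.3143 × 0.6571 = 0.29636847 + 0.20652653 = 0.50289500
  P(H|E) = 0.29636847 / 0.50289500 = 0.5893

Update 2:
  P(E) = 0.8643 × 0.5893 + 0.3143 × 0.4107 = 0.50933199 + 0.12908301 = 0.63841500
  P(H|E) = 0.50933199 / 0.63841500 = 0.7978

Final posterior: 0.7978


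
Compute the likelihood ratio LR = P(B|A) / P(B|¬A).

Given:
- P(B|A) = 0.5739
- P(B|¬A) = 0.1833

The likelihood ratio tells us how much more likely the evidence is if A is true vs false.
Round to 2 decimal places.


Likelihood Ratio (LR) = P(B|A) / P(B|¬A)

LR = 0.5739 / 0.1833
   = 3.13

The evidence is 3.13 times more likely if A is true than if A is false.
Because LR exceeds 1, B is evidence for A.


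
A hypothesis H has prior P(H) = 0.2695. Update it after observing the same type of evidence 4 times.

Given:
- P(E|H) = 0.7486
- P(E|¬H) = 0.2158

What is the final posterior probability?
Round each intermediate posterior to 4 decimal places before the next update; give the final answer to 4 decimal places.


Sequential Bayesian updating:

Initial prior: P(H) = 0.2695

Update 1:
  P(E) = 0.7486 × 0.2695 + 0.2158 × 0.7305 = 0.20174770 + 0.15764190 = 0.35938960
  P(H|E) = 0.20174770 / 0.35938960 = 0.5614

Update 2:
  P(E) = 0.7486 × 0.5614 + 0.2158 × 0.4386 = 0.42026404 + 0.09464988 = 0.51491392
  P(H|E) = 0.42026404 / 0.51491392 = 0.8162

Update 3:
  P(E) = 0.7486 × 0.8162 + 0.2158 × 0.1838 = 0.61100732 + 0.03966404 = 0.65067136
  P(H|E) = 0.61100732 / 0.65067136 = 0.9390

Update 4:
  P(E) = 0.7486 × 0.9390 + 0.2158 × 0.0610 = 0.70293540 + 0.01316380 = 0.71609920
  P(H|E) = 0.70293540 / 0.71609920 = 0.9816

Final posterior: 0.9816


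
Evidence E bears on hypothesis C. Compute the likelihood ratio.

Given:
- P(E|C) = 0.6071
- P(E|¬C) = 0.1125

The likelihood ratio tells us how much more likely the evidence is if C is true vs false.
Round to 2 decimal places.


Likelihood Ratio (LR) = P(E|C) / P(E|¬C)

LR = 0.6071 / 0.1125
   = 5.40

The evidence is 5.40 times more likely if C is true than if C is false.
Since LR > 1, the evidence supports C over ¬C.


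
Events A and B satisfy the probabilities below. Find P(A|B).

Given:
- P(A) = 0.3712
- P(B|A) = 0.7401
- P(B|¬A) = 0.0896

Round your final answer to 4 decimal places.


Bayes' theorem: P(A|B) = P(B|A) × P(A) / P(B)

Step 1: Calculate P(B) using law of total probability
P(B) = P(B|A)P(A) + P(B|¬A)P(¬A)
     = 0.7401 × 0.3712 + 0.0896 × 0.6288
     = 0.27472512 + 0.05634048
     = 0.33106560

Step 2: Apply Bayes' theorem
P(A|B) = P(B|A) × P(A) / P(B)
       = 0.27472512 / 0.33106560
       = 0.8298


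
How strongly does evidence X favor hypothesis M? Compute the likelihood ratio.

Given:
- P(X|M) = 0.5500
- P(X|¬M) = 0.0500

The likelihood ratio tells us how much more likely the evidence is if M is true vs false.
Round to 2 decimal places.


Likelihood Ratio (LR) = P(X|M) / P(X|¬M)

LR = 0.5500 / 0.0500
   = 11.00

The evidence is 11.00 times more likely if M is true than if M is false.
LR > 1, so observing X raises the odds in favor of M.


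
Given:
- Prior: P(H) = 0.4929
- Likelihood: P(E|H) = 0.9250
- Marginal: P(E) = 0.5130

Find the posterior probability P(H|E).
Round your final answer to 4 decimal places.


Using Bayes' theorem:

P(H|E) = P(E|H) × P(H) / P(E)
       = 0.9250 × 0.4929 / 0.5130
       = 0.45593250 / 0.5130
       = 0.8888

The evidence strengthens our belief in H.
Prior: 0.4929 → Posterior: 0.8888


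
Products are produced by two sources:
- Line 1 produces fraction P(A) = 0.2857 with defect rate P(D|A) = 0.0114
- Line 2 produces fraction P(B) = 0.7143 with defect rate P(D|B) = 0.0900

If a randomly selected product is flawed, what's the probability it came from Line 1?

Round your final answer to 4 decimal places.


Let A = from Line 1, D = flawed

Given:
- P(A) = 0.2857, P(B) = 0.7143
- P(D|A) = 0.0114, P(D|B) = 0.0900

Step 1: Find P(D)
P(D) = P(D|A)P(A) + P(D|B)P(B)
     = 0.0114 × 0.2857 + 0.0900 × 0.7143
     = 0.00325698 + 0.06428700
     = 0.06754398

Step 2: Apply Bayes' theorem
P(A|D) = P(D|A)P(A) / P(D)
       = 0.00325698 / 0.06754398
       = 0.0482


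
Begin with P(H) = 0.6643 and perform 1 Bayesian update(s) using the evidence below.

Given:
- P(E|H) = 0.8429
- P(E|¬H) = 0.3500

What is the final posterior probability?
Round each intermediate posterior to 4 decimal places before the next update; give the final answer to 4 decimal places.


Sequential Bayesian updating:

Initial prior: P(H) = 0.6643

Update 1:
  P(E) = 0.8429 × 0.6643 + 0.3500 × 0.3357 = 0.55993847 + 0.11749500 = 0.67743347
  P(H|E) = 0.55993847 / 0.67743347 = 0.8266

Final posterior: 0.8266


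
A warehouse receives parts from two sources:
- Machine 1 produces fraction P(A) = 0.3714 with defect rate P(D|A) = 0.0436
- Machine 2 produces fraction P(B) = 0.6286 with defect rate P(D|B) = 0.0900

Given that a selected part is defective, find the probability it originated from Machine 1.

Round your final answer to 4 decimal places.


Let A = from Machine 1, D = defective

Given:
- P(A) = 0.3714, P(B) = 0.6286
- P(D|A) = 0.0436, P(D|B) = 0.0900

Step 1: Find P(D)
P(D) = P(D|A)P(A) + P(D|B)P(B)
     = 0.0436 × 0.3714 + 0.0900 × 0.6286
     = 0.01619304 + 0.05657400
     = 0.07276704

Step 2: Apply Bayes' theorem
P(A|D) = P(D|A)P(A) / P(D)
       = 0.01619304 / 0.07276704
       = 0.2225


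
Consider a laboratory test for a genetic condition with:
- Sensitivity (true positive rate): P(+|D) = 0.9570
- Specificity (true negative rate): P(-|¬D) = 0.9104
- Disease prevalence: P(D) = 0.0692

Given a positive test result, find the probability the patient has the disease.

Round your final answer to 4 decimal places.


Let D = has disease, + = positive test

Given:
- P(D) = 0.0692 (prevalence)
- P(+|D) = 0.9570 (sensitivity)
- P(-|¬D) = 0.9104 (specificity)
- P(+|¬D) = 0.0896 (false positive rate = 1 - specificity)

Step 1: Find P(+)
P(+) = P(+|D)P(D) + P(+|¬D)P(¬D)
     = 0.9570 × 0.0692 + 0.0896 × 0.9308
     = 0.06622440 + 0.08339968
     = 0.14962408

Step 2: Apply Bayes' theorem for P(D|+)
P(D|+) = P(+|D)P(D) / P(+)
       = 0.06622440 / 0.14962408
       = 0.4426


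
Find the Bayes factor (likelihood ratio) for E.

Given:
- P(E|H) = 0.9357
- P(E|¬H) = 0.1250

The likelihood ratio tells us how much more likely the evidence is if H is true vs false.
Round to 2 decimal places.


Likelihood Ratio (LR) = P(E|H) / P(E|¬H)

LR = 0.9357 / 0.1250
   = 7.49

The evidence is 7.49 times more likely if H is true than if H is false.
Since LR > 1, the evidence supports H over ¬H.


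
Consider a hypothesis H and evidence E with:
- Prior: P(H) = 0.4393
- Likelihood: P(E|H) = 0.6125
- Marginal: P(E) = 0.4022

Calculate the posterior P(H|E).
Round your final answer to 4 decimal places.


Using Bayes' theorem:

P(H|E) = P(E|H) × P(H) / P(E)
       = 0.6125 × 0.4393 / 0.4022
       = 0.26907125 / 0.4022
       = 0.6690

The evidence strengthens our belief in H.
Prior: 0.4393 → Posterior: 0.6690


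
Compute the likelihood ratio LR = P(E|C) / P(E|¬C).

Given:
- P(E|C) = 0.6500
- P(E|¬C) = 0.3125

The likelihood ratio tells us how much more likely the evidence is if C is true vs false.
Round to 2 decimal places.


Likelihood Ratio (LR) = P(E|C) / P(E|¬C)

LR = 0.6500 / 0.3125
   = 2.08

The evidence is 2.08 times more likely if C is true than if C is false.
Since LR > 1, the evidence supports C over ¬C.


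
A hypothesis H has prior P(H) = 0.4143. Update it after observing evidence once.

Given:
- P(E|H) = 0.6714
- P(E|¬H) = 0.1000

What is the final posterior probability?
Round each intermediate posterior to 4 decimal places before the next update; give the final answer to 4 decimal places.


Sequential Bayesian updating:

Initial prior: P(H) = 0.4143

Update 1:
  P(E) = 0.6714 × 0.4143 + 0.1000 × 0.5857 = 0.27816102 + 0.05857000 = 0.33673102
  P(H|E) = 0.27816102 / 0.33673102 = 0.8261

Final posterior: 0.8261


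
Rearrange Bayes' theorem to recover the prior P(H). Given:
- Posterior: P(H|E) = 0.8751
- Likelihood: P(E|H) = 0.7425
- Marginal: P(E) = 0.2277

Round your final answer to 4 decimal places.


From Bayes' theorem: P(H|E) = P(E|H) × P(H) / P(E)

Rearranging for P(H):
P(H) = P(H|E) × P(E) / P(E|H)
     = 0.8751 × 0.2277 / 0.7425
     = 0.19926027 / 0.7425
     = 0.2684


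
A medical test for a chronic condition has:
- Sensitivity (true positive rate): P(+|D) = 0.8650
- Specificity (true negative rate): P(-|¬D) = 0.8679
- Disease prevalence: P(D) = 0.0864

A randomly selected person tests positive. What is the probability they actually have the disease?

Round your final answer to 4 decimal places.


Let D = has disease, + = positive test

Given:
- P(D) = 0.0864 (prevalence)
- P(+|D) = 0.8650 (sensitivity)
- P(-|¬D) = 0.8679 (specificity)
- P(+|¬D) = 0.1321 (false positive rate = 1 - specificity)

Step 1: Find P(+)
P(+) = P(+|D)P(D) + P(+|¬D)P(¬D)
     = 0.8650 × 0.0864 + 0.1321 × 0.9136
     = 0.07473600 + 0.12068656
     = 0.19542256

Step 2: Apply Bayes' theorem for P(D|+)
P(D|+) = P(+|D)P(D) / P(+)
       = 0.07473600 / 0.19542256
       = 0.3824


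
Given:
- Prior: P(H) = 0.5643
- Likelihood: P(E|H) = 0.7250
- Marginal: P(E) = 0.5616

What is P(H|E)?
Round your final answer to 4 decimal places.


Using Bayes' theorem:

P(H|E) = P(E|H) × P(H) / P(E)
       = 0.7250 × 0.5643 / 0.5616
       = 0.40911750 / 0.5616
       = 0.7285

The evidence strengthens our belief in H.
Prior: 0.5643 → Posterior: 0.7285


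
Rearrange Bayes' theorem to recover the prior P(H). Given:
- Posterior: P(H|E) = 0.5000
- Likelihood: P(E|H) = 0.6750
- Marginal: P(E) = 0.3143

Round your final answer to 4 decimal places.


From Bayes' theorem: P(H|E) = P(E|H) × P(H) / P(E)

Rearranging for P(H):
P(H) = P(H|E) × P(E) / P(E|H)
     = 0.5000 × 0.3143 / 0.6750
     = 0.15715000 / 0.6750
     = 0.2328


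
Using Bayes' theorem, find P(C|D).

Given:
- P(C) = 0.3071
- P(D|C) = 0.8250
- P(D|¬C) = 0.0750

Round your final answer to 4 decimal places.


Bayes' theorem: P(C|D) = P(D|C) × P(C) / P(D)

Step 1: Calculate P(D) using law of total probability
P(D) = P(D|C)P(C) + P(D|¬C)P(¬C)
     = 0.8250 × 0.3071 + 0.0750 × 0.6929
     = 0.25335750 + 0.05196750
     = 0.30532500

Step 2: Apply Bayes' theorem
P(C|D) = P(D|C) × P(C) / P(D)
       = 0.25335750 / 0.30532500
       = 0.8298


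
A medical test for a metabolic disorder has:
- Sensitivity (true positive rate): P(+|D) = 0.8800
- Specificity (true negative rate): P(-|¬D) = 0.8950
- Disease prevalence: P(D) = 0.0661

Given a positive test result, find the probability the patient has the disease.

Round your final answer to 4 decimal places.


Let D = has disease, + = positive test

Given:
- P(D) = 0.0661 (prevalence)
- P(+|D) = 0.8800 (sensitivity)
- P(-|¬D) = 0.8950 (specificity)
- P(+|¬D) = 0.1050 (false positive rate = 1 - specificity)

Step 1: Find P(+)
P(+) = P(+|D)P(D) + P(+|¬D)P(¬D)
     = 0.8800 × 0.0661 + 0.1050 × 0.9339
     = 0.05816800 + 0.09805950
     = 0.15622750

Step 2: Apply Bayes' theorem for P(D|+)
P(D|+) = P(+|D)P(D) / P(+)
       = 0.05816800 / 0.15622750
       = 0.3723


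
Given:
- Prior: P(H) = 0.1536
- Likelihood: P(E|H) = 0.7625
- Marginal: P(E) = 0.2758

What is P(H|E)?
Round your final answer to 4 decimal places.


Using Bayes' theorem:

P(H|E) = P(E|H) × P(H) / P(E)
       = 0.7625 × 0.1536 / 0.2758
       = 0.11712000 / 0.2758
       = 0.4247

The evidence strengthens our belief in H.
Prior: 0.1536 → Posterior: 0.4247


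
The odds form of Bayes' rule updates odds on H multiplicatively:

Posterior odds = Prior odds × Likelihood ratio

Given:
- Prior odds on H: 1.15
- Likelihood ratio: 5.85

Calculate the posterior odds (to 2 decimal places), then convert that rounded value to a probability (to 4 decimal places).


Step 1: Calculate posterior odds
Posterior odds = Prior odds × LR
               = 1.15 × 5.85
               = 6.73

Step 2: Convert to probability
P(H|E) = Posterior odds / (1 + Posterior odds)
       = 6.73 / (1 + 6.73)
       = 6.73 / 7.73
       = 0.8706

The evidence increased P(H) from 0.5349 to 0.8706.


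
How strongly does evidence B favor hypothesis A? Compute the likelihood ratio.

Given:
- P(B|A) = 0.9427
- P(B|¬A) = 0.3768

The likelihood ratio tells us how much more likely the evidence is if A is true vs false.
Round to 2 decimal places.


Likelihood Ratio (LR) = P(B|A) / P(B|¬A)

LR = 0.9427 / 0.3768
   = 2.50

The evidence is 2.50 times more likely if A is true than if A is false.
LR > 1, so observing B raises the odds in favor of A.


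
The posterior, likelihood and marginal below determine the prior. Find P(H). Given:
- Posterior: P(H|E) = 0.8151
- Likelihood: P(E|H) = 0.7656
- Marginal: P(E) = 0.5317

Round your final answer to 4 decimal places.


From Bayes' theorem: P(H|E) = P(E|H) × P(H) / P(E)

Rearranging for P(H):
P(H) = P(H|E) × P(E) / P(E|H)
     = 0.8151 × 0.5317 / 0.7656
     = 0.43338867 / 0.7656
     = 0.5661


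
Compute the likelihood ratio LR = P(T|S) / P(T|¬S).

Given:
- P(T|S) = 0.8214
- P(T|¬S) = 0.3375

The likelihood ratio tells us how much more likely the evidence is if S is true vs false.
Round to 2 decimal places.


Likelihood Ratio (LR) = P(T|S) / P(T|¬S)

LR = 0.8214 / 0.3375
   = 2.43

The evidence is 2.43 times more likely if S is true than if S is false.
LR > 1, so observing T raises the odds in favor of S.


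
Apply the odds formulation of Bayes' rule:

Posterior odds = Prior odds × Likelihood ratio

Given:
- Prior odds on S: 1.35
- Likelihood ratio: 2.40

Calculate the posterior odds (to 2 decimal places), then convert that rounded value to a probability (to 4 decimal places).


Step 1: Calculate posterior odds
Posterior odds = Prior odds × LR
               = 1.35 × 2.40
               = 3.24

Step 2: Convert to probability
P(S|E) = Posterior odds / (1 + Posterior odds)
       = 3.24 / (1 + 3.24)
       = 3.24 / 4.24
       = 0.7642

The evidence increased P(S) from 0.5745 to 0.7642.


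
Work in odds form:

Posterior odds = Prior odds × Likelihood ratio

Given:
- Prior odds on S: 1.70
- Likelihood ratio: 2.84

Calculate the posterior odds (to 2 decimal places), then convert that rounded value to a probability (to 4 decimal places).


Step 1: Calculate posterior odds
Posterior odds = Prior odds × LR
               = 1.70 × 2.84
               = 4.83

Step 2: Convert to probability
P(S|E) = Posterior odds / (1 + Posterior odds)
       = 4.83 / (1 + 4.83)
       = 4.83 / 5.83
       = 0.8285

The evidence increased P(S) from 0.6296 to 0.8285.


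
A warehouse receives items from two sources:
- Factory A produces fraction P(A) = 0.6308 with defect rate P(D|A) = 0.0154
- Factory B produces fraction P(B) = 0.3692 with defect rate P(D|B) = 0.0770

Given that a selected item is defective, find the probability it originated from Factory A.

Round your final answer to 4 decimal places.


Let A = from Factory A, D = defective

Given:
- P(A) = 0.6308, P(B) = 0.3692
- P(D|A) = 0.0154, P(D|B) = 0.0770

Step 1: Find P(D)
P(D) = P(D|A)P(A) + P(D|B)P(B)
     = 0.0154 × 0.6308 + 0.0770 × 0.3692
     = 0.00971432 + 0.02842840
     = 0.03814272

Step 2: Apply Bayes' theorem
P(A|D) = P(D|A)P(A) / P(D)
       = 0.00971432 / 0.03814272
       = 0.2547


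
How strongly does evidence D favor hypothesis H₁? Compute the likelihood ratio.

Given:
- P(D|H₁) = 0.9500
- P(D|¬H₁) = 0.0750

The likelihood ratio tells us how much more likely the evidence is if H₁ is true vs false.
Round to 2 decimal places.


Likelihood Ratio (LR) = P(D|H₁) / P(D|¬H₁)

LR = 0.9500 / 0.0750
   = 12.67

The evidence is 12.67 times more likely if H₁ is true than if H₁ is false.
Since LR > 1, the evidence supports H₁ over ¬H₁.


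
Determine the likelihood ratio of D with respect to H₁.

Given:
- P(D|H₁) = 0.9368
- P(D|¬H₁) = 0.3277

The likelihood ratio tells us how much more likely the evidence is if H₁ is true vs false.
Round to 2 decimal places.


Likelihood Ratio (LR) = P(D|H₁) / P(D|¬H₁)

LR = 0.9368 / 0.3277
   = 2.86

The evidence is 2.86 times more likely if H₁ is true than if H₁ is false.
Since LR > 1, the evidence supports H₁ over ¬H₁.


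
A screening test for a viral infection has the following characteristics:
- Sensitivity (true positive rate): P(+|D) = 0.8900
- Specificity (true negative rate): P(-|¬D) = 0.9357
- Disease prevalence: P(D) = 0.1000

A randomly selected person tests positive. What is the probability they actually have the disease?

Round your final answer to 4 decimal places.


Let D = has disease, + = positive test

Given:
- P(D) = 0.1000 (prevalence)
- P(+|D) = 0.8900 (sensitivity)
- P(-|¬D) = 0.9357 (specificity)
- P(+|¬D) = 0.0643 (false positive rate = 1 - specificity)

Step 1: Find P(+)
P(+) = P(+|D)P(D) + P(+|¬D)P(¬D)
     = 0.8900 × 0.1000 + 0.0643 × 0.9000
     = 0.08900000 + 0.05787000
     = 0.14687000

Step 2: Apply Bayes' theorem for P(D|+)
P(D|+) = P(+|D)P(D) / P(+)
       = 0.08900000 / 0.14687000
       = 0.6060


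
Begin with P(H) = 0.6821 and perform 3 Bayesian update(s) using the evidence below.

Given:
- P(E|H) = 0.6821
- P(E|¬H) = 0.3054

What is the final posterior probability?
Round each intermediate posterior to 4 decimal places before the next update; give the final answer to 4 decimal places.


Sequential Bayesian updating:

Initial prior: P(H) = 0.6821

Update 1:
  P(E) = 0.6821 × 0.6821 + 0.3054 × 0.3179 = 0.46526041 + 0.09708666 = 0.56234707
  P(H|E) = 0.46526041 / 0.56234707 = 0.8274

Update 2:
  P(E) = 0.6821 × 0.8274 + 0.3054 × 0.1726 = 0.56436954 + 0.05271204 = 0.61708158
  P(H|E) = 0.56436954 / 0.61708158 = 0.9146

Update 3:
  P(E) = 0.6821 × 0.9146 + 0.3054 × 0.0854 = 0.62384866 + 0.02608116 = 0.64992982
  P(H|E) = 0.62384866 / 0.64992982 = 0.9599

Final posterior: 0.9599


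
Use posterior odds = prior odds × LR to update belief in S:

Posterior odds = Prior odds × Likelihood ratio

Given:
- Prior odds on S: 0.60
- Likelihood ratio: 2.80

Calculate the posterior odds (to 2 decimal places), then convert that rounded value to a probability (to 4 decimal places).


Step 1: Calculate posterior odds
Posterior odds = Prior odds × LR
               = 0.60 × 2.80
               = 1.68

Step 2: Convert to probability
P(S|E) = Posterior odds / (1 + Posterior odds)
       = 1.68 / (1 + 1.68)
       = 1.68 / 2.68
       = 0.6269

The evidence increased P(S) from 0.3750 to 0.6269.


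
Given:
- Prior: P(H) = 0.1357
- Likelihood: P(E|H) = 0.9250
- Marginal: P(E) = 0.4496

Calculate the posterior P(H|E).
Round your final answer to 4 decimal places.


Using Bayes' theorem:

P(H|E) = P(E|H) × P(H) / P(E)
       = 0.9250 × 0.1357 / 0.4496
       = 0.12552250 / 0.4496
       = 0.2792

The evidence strengthens our belief in H.
Prior: 0.1357 → Posterior: 0.2792
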